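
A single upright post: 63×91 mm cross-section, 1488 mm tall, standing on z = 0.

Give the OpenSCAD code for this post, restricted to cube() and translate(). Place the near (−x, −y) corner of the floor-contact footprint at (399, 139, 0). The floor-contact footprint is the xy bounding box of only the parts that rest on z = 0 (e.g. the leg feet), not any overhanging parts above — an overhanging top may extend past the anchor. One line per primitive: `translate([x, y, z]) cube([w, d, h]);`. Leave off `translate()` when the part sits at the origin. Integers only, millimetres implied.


translate([399, 139, 0]) cube([63, 91, 1488]);


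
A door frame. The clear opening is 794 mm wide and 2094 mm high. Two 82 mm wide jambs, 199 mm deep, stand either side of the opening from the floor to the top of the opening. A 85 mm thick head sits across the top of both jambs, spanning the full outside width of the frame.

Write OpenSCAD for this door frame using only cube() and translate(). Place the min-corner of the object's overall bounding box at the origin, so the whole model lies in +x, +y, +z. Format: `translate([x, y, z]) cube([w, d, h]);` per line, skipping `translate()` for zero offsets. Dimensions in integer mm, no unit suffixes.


cube([82, 199, 2094]);
translate([876, 0, 0]) cube([82, 199, 2094]);
translate([0, 0, 2094]) cube([958, 199, 85]);


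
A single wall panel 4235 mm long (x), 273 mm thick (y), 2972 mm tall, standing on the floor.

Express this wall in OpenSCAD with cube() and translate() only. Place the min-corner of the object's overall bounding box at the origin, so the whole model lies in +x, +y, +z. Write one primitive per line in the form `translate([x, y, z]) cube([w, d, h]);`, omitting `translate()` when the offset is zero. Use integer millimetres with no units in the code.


cube([4235, 273, 2972]);


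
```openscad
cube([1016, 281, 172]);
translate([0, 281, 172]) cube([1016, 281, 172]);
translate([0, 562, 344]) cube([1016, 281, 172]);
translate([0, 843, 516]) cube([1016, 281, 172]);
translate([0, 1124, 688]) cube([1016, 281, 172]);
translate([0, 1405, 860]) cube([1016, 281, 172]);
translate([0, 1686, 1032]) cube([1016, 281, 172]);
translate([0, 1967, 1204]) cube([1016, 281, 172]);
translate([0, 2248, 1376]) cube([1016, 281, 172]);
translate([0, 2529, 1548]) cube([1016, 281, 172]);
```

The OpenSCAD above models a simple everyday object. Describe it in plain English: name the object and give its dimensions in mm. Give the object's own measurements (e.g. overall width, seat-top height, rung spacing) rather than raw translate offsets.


A straight staircase of 10 solid steps. Each step is 1016 mm wide (x), 281 mm deep (y, the going) and 172 mm tall (the rise). The first step rests on the floor; each subsequent step sits one going further in +y and one rise higher in +z, directly behind and above the previous step with no overlap.


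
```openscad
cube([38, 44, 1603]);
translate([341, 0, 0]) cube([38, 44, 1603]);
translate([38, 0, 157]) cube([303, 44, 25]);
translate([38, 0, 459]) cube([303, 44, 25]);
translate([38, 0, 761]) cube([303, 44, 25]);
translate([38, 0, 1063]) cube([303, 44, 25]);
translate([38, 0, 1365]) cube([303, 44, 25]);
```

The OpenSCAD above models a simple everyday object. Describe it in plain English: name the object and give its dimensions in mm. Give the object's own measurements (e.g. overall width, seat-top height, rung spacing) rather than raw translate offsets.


A straight ladder. Two 38×44 mm vertical rails, 1603 mm tall, stand 379 mm apart (outside-to-outside) with their front faces coplanar on the −y side. 5 rungs, each 44 mm deep and 25 mm tall, span between the inner faces of the rails, front faces flush with the rails. The lowest rung's underside is at z = 157 mm and rungs are spaced 302 mm apart (underside to underside).


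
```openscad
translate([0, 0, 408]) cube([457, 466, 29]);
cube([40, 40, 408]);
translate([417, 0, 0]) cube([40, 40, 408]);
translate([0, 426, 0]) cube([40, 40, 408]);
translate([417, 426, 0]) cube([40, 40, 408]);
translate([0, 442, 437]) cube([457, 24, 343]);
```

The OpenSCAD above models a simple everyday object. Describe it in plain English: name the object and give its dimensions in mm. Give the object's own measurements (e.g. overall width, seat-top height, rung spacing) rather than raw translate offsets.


A chair. The seat is a 457×466×29 mm slab with its top at z = 437 mm, on four 40×40 mm corner legs (flush with the seat edges, standing on z = 0). A flat backrest 24 mm thick, 343 mm tall, spans the full seat width and rises from the seat top along its +y edge, rear face flush with the rear of the seat.


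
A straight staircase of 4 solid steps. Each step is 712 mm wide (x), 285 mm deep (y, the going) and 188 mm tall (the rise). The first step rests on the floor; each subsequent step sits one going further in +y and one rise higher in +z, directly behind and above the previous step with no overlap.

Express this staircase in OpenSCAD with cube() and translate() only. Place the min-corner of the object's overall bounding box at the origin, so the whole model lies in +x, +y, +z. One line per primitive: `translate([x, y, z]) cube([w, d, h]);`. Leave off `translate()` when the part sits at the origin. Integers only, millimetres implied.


cube([712, 285, 188]);
translate([0, 285, 188]) cube([712, 285, 188]);
translate([0, 570, 376]) cube([712, 285, 188]);
translate([0, 855, 564]) cube([712, 285, 188]);


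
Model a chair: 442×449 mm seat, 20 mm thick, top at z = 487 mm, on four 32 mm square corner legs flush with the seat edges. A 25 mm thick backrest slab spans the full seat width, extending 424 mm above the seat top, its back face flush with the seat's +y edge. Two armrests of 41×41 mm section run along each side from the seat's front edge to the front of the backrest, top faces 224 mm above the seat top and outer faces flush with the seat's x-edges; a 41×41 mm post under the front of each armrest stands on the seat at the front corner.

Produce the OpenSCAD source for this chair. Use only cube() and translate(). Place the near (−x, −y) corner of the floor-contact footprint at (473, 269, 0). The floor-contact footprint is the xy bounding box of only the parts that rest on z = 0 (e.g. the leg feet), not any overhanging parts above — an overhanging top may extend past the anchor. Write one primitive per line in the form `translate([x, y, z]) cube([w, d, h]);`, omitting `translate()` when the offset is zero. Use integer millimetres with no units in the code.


translate([473, 269, 467]) cube([442, 449, 20]);
translate([473, 269, 0]) cube([32, 32, 467]);
translate([883, 269, 0]) cube([32, 32, 467]);
translate([473, 686, 0]) cube([32, 32, 467]);
translate([883, 686, 0]) cube([32, 32, 467]);
translate([473, 693, 487]) cube([442, 25, 424]);
translate([473, 269, 670]) cube([41, 424, 41]);
translate([874, 269, 670]) cube([41, 424, 41]);
translate([473, 269, 487]) cube([41, 41, 183]);
translate([874, 269, 487]) cube([41, 41, 183]);


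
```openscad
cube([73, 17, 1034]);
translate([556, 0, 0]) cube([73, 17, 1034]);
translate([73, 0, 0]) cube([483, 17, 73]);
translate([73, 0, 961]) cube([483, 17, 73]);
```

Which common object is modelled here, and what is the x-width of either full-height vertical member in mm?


A picture frame. The border width is 73 mm.

Four thin pieces enclosing a rectangular opening — a picture frame. The two full-height stiles are 1034 mm tall; the top rail sits at z = 961 and is 73 mm tall, so the border above the opening is 1034 − 961 = 73 mm, matching the stile x-width.


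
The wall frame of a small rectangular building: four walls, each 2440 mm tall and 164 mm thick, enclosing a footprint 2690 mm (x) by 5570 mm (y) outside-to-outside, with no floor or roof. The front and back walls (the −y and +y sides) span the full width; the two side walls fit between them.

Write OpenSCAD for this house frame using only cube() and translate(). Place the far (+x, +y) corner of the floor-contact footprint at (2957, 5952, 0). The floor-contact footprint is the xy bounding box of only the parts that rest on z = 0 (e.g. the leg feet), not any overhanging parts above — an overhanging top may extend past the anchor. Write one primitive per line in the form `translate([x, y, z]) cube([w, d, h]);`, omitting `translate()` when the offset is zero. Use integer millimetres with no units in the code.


translate([267, 382, 0]) cube([2690, 164, 2440]);
translate([267, 5788, 0]) cube([2690, 164, 2440]);
translate([267, 546, 0]) cube([164, 5242, 2440]);
translate([2793, 546, 0]) cube([164, 5242, 2440]);


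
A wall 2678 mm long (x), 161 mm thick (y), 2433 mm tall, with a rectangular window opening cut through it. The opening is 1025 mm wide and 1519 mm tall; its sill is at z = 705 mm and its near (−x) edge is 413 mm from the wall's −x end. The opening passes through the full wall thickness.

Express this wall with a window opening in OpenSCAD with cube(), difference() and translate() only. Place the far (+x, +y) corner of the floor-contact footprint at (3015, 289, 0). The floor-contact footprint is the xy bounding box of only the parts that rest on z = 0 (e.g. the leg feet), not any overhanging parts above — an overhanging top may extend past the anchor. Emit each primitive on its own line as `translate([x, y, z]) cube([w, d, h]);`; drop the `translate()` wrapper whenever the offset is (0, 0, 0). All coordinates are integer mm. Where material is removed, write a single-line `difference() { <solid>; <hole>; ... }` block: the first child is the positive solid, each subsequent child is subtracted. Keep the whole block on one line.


difference() { translate([337, 128, 0]) cube([2678, 161, 2433]); translate([750, 128, 705]) cube([1025, 161, 1519]); }


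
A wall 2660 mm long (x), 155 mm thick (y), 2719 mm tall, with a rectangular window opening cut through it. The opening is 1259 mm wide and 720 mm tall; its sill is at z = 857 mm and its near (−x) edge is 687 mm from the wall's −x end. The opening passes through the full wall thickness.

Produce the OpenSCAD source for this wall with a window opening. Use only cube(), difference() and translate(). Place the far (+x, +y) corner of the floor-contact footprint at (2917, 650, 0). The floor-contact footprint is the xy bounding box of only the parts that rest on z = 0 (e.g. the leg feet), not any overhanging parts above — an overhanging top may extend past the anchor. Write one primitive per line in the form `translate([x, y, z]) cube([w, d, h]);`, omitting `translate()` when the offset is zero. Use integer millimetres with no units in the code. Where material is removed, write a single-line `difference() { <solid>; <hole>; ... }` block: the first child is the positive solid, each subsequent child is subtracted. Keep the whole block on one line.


difference() { translate([257, 495, 0]) cube([2660, 155, 2719]); translate([944, 495, 857]) cube([1259, 155, 720]); }


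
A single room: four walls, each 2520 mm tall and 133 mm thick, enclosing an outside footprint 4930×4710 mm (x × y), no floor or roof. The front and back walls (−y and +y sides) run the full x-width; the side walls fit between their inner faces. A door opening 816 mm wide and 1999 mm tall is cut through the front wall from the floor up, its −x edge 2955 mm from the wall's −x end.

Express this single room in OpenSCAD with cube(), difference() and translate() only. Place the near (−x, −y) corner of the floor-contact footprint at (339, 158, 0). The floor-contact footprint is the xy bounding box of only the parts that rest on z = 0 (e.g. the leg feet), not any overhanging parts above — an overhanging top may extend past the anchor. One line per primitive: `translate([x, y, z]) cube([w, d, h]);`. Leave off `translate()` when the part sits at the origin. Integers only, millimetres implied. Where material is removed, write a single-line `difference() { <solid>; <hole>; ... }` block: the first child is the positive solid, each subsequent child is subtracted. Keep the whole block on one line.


difference() { translate([339, 158, 0]) cube([4930, 133, 2520]); translate([3294, 158, 0]) cube([816, 133, 1999]); }
translate([339, 4735, 0]) cube([4930, 133, 2520]);
translate([339, 291, 0]) cube([133, 4444, 2520]);
translate([5136, 291, 0]) cube([133, 4444, 2520]);


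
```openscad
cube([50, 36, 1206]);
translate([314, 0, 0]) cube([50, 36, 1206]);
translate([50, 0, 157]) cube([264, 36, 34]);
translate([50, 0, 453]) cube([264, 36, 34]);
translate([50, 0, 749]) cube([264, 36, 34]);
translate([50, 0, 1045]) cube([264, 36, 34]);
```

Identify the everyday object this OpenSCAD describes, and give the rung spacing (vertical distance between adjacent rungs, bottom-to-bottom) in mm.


A ladder. The rung spacing is 296 mm.

Two tall 50×36 posts with 4 short bars between them — a ladder. Adjacent rungs sit at z = 157 and z = 453, so the spacing is 453 − 157 = 296 mm.


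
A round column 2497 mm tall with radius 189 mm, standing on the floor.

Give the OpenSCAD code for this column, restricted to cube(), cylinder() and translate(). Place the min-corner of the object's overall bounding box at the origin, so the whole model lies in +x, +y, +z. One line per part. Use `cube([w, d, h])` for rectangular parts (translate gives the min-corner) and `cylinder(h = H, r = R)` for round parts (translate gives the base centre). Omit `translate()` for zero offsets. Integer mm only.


translate([189, 189, 0]) cylinder(h = 2497, r = 189);


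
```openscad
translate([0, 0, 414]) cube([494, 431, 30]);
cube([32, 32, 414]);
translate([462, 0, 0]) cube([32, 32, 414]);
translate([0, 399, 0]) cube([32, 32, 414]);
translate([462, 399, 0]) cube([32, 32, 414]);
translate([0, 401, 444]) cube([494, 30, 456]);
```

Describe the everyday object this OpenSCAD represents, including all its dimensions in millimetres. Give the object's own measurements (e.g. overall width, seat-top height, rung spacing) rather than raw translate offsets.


A chair. The seat is a 494×431×30 mm slab with its top at z = 444 mm, on four 32×32 mm corner legs (flush with the seat edges, standing on z = 0). A flat backrest 30 mm thick, 456 mm tall, spans the full seat width and rises from the seat top along its +y edge, rear face flush with the rear of the seat.


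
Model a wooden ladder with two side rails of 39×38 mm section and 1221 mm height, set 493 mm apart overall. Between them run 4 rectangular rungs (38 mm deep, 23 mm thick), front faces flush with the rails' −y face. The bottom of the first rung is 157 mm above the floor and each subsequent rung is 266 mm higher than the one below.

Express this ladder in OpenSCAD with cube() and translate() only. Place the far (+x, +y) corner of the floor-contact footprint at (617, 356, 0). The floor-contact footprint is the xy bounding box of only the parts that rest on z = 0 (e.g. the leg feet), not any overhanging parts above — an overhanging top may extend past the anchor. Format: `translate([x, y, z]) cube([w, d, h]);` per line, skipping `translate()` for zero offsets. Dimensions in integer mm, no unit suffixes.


translate([124, 318, 0]) cube([39, 38, 1221]);
translate([578, 318, 0]) cube([39, 38, 1221]);
translate([163, 318, 157]) cube([415, 38, 23]);
translate([163, 318, 423]) cube([415, 38, 23]);
translate([163, 318, 689]) cube([415, 38, 23]);
translate([163, 318, 955]) cube([415, 38, 23]);


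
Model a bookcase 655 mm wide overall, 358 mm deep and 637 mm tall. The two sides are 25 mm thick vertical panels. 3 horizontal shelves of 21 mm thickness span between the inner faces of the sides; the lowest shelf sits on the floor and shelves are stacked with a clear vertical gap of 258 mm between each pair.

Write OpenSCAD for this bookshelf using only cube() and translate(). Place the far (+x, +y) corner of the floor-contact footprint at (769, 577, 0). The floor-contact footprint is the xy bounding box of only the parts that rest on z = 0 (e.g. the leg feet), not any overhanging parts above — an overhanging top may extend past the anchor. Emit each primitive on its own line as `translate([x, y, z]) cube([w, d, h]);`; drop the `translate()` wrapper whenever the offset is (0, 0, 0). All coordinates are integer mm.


translate([114, 219, 0]) cube([25, 358, 637]);
translate([744, 219, 0]) cube([25, 358, 637]);
translate([139, 219, 0]) cube([605, 358, 21]);
translate([139, 219, 279]) cube([605, 358, 21]);
translate([139, 219, 558]) cube([605, 358, 21]);


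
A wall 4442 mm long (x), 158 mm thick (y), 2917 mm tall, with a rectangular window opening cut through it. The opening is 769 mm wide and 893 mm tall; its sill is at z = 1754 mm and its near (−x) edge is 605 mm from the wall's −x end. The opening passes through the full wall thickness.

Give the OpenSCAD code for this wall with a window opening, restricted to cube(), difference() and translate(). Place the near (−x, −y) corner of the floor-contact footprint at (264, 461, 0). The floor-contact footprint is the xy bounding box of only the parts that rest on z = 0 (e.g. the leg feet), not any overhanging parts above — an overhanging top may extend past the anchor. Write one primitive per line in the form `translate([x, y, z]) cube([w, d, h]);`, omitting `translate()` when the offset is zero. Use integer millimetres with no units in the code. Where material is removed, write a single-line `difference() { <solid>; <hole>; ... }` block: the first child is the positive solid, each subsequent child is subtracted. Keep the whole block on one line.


difference() { translate([264, 461, 0]) cube([4442, 158, 2917]); translate([869, 461, 1754]) cube([769, 158, 893]); }


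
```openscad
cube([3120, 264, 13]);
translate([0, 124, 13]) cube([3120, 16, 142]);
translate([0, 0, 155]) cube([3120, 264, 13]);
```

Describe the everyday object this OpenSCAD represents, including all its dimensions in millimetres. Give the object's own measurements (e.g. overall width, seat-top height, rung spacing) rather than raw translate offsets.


An I-beam lying along x, 3120 mm long. Overall section height 168 mm. Two flanges 264 mm wide (y) and 13 mm thick, one on the floor and one at the top; a web 16 mm thick runs between them, centred on the flange width.


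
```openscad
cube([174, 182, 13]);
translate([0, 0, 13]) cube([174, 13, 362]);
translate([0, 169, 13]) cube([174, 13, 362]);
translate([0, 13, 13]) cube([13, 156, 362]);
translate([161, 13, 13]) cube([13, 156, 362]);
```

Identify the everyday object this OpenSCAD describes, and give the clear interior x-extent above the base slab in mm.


An open box. The internal width is 148 mm.

A 174×182 base slab with four walls standing on it — an open box. The base is 174 mm wide and the walls are 13 mm thick, so the internal width is 174 − 2 × 13 = 148 mm.


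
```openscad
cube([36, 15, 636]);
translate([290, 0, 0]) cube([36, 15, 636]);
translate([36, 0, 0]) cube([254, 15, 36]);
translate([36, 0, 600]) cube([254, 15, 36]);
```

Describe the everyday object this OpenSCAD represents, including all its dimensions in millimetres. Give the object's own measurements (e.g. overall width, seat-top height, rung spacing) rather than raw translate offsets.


A rectangular picture frame lying in the x–z plane (depth along y). The opening is 254 mm wide (x) by 564 mm tall (z), surrounded by a border 36 mm wide on all four sides. The frame is 15 mm deep and is made of two full-height vertical stiles with two horizontal rails fitted between them.


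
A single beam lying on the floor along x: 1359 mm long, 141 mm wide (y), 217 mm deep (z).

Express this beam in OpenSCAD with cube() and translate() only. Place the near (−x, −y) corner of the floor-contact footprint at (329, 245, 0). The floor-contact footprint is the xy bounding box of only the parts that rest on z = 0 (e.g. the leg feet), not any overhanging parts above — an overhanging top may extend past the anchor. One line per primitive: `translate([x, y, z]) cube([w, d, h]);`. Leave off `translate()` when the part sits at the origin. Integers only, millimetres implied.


translate([329, 245, 0]) cube([1359, 141, 217]);


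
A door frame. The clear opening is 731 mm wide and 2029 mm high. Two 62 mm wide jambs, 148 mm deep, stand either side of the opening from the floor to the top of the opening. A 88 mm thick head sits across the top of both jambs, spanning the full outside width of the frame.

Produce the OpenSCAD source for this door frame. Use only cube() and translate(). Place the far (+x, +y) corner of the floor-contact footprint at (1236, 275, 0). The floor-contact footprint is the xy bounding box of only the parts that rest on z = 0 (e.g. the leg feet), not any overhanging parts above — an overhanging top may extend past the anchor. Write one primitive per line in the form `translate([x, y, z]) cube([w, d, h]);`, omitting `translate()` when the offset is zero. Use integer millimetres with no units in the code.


translate([381, 127, 0]) cube([62, 148, 2029]);
translate([1174, 127, 0]) cube([62, 148, 2029]);
translate([381, 127, 2029]) cube([855, 148, 88]);


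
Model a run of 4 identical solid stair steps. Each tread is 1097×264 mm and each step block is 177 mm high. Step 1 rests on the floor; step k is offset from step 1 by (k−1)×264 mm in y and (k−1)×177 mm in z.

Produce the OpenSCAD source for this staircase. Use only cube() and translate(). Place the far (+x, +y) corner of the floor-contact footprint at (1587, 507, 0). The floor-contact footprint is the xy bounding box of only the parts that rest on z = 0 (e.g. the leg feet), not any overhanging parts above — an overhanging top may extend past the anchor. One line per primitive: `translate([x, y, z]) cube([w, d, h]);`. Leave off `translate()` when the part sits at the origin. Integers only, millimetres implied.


translate([490, 243, 0]) cube([1097, 264, 177]);
translate([490, 507, 177]) cube([1097, 264, 177]);
translate([490, 771, 354]) cube([1097, 264, 177]);
translate([490, 1035, 531]) cube([1097, 264, 177]);


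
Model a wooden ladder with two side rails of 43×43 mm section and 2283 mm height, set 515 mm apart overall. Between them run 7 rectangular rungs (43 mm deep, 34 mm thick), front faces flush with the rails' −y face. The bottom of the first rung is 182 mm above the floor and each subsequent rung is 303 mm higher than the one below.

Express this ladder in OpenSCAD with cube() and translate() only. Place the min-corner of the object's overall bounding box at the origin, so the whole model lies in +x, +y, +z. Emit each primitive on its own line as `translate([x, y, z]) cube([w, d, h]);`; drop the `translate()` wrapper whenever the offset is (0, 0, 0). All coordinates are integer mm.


// rung span = 515 - 2*43 = 429
// rung[k] z = 182 + k*303
cube([43, 43, 2283]);
translate([472, 0, 0]) cube([43, 43, 2283]);
translate([43, 0, 182]) cube([429, 43, 34]);
translate([43, 0, 485]) cube([429, 43, 34]);
translate([43, 0, 788]) cube([429, 43, 34]);
translate([43, 0, 1091]) cube([429, 43, 34]);
translate([43, 0, 1394]) cube([429, 43, 34]);
translate([43, 0, 1697]) cube([429, 43, 34]);
translate([43, 0, 2000]) cube([429, 43, 34]);


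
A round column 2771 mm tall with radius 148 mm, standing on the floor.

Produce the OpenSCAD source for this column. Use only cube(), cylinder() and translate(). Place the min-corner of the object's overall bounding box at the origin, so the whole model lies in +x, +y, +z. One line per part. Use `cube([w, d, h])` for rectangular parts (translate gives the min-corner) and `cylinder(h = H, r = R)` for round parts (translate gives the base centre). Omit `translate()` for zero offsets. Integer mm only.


translate([148, 148, 0]) cylinder(h = 2771, r = 148);


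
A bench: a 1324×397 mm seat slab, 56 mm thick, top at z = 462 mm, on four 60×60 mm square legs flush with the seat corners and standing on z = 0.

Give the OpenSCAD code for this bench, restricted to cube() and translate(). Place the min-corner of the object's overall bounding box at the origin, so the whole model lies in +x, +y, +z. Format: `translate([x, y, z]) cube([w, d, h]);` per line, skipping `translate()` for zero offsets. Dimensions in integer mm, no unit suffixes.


// leg_h = 462 − 56 = 406
translate([0, 0, 406]) cube([1324, 397, 56]);
cube([60, 60, 406]);
translate([0, 337, 0]) cube([60, 60, 406]);
translate([1264, 0, 0]) cube([60, 60, 406]);
translate([1264, 337, 0]) cube([60, 60, 406]);


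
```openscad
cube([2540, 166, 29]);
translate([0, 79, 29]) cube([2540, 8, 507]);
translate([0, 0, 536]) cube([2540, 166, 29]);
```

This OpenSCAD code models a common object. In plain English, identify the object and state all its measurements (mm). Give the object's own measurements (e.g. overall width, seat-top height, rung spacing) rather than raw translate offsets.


An I-beam lying along x, 2540 mm long. Overall section height 565 mm. Two flanges 166 mm wide (y) and 29 mm thick, one on the floor and one at the top; a web 8 mm thick runs between them, centred on the flange width.


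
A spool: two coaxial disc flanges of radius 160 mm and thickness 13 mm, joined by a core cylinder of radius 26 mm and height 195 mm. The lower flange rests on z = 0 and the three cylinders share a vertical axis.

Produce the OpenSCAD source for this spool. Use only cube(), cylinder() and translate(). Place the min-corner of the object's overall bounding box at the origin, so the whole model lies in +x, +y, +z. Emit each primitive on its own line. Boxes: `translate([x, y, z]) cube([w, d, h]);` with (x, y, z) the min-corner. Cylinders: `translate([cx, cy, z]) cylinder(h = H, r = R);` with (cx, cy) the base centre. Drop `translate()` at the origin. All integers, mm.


translate([160, 160, 0]) cylinder(h = 13, r = 160);
translate([160, 160, 13]) cylinder(h = 195, r = 26);
translate([160, 160, 208]) cylinder(h = 13, r = 160);


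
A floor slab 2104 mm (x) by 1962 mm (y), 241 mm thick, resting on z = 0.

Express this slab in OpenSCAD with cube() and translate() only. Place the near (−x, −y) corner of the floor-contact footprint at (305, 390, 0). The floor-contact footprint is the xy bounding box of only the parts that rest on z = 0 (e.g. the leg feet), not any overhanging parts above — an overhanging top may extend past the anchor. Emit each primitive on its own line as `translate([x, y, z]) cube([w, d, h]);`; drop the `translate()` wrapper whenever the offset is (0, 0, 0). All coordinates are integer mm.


translate([305, 390, 0]) cube([2104, 1962, 241]);


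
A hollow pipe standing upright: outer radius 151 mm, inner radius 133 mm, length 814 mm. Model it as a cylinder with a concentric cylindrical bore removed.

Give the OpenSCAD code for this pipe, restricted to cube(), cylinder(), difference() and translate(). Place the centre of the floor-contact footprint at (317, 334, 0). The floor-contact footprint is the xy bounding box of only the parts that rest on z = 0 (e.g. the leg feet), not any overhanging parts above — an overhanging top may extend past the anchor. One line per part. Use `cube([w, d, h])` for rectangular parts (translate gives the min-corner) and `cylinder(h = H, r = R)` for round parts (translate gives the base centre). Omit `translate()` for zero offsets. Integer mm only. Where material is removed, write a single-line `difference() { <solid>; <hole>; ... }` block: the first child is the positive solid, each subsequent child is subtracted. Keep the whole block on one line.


difference() { translate([317, 334, 0]) cylinder(h = 814, r = 151); translate([317, 334, 0]) cylinder(h = 814, r = 133); }


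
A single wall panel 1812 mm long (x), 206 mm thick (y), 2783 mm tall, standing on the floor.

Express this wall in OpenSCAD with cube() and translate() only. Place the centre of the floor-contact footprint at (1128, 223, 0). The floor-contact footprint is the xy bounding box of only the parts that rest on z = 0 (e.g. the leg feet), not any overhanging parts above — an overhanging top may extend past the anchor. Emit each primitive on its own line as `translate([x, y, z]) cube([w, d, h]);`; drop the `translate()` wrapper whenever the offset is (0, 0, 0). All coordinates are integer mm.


translate([222, 120, 0]) cube([1812, 206, 2783]);


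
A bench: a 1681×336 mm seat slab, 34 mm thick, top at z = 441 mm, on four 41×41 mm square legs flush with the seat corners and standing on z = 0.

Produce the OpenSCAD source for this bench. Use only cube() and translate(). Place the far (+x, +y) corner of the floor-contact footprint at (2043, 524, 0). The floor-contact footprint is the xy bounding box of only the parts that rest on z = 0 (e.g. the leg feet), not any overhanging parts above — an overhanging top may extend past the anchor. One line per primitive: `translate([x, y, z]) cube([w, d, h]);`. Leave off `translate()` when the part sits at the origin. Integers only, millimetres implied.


// leg_h = 441 − 34 = 407
translate([362, 188, 407]) cube([1681, 336, 34]);
translate([362, 188, 0]) cube([41, 41, 407]);
translate([362, 483, 0]) cube([41, 41, 407]);
translate([2002, 188, 0]) cube([41, 41, 407]);
translate([2002, 483, 0]) cube([41, 41, 407]);


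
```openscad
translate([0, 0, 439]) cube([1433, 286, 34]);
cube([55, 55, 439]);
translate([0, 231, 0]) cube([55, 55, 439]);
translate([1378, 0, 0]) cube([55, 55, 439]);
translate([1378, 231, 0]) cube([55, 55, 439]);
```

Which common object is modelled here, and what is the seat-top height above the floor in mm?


A bench. The seat-top height is 473 mm.

A long slab on four corner posts — a bench. The slab sits at z = 439 with thickness 34, so the top is 439 + 34 = 473 mm.


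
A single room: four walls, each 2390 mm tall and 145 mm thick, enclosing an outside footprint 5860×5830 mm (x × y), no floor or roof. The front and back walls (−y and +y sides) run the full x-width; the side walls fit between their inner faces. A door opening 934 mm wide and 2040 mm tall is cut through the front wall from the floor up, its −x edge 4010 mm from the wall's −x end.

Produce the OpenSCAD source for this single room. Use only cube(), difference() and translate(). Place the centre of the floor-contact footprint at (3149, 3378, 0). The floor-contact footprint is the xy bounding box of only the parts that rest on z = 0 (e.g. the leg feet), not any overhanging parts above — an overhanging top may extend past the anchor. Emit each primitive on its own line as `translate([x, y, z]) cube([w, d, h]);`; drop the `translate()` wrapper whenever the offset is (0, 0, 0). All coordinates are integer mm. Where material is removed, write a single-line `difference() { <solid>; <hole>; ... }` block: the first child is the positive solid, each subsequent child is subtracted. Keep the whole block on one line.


difference() { translate([219, 463, 0]) cube([5860, 145, 2390]); translate([4229, 463, 0]) cube([934, 145, 2040]); }
translate([219, 6148, 0]) cube([5860, 145, 2390]);
translate([219, 608, 0]) cube([145, 5540, 2390]);
translate([5934, 608, 0]) cube([145, 5540, 2390]);


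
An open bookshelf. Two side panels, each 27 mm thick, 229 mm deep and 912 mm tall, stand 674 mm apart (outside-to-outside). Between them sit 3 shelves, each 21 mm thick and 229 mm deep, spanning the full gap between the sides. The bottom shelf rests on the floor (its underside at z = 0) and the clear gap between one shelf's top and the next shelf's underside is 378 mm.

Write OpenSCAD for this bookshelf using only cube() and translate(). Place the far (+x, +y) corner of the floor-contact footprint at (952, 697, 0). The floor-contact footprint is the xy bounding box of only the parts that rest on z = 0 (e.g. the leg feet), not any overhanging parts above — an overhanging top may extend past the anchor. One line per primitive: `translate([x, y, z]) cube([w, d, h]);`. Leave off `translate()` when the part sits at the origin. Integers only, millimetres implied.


translate([278, 468, 0]) cube([27, 229, 912]);
translate([925, 468, 0]) cube([27, 229, 912]);
translate([305, 468, 0]) cube([620, 229, 21]);
translate([305, 468, 399]) cube([620, 229, 21]);
translate([305, 468, 798]) cube([620, 229, 21]);


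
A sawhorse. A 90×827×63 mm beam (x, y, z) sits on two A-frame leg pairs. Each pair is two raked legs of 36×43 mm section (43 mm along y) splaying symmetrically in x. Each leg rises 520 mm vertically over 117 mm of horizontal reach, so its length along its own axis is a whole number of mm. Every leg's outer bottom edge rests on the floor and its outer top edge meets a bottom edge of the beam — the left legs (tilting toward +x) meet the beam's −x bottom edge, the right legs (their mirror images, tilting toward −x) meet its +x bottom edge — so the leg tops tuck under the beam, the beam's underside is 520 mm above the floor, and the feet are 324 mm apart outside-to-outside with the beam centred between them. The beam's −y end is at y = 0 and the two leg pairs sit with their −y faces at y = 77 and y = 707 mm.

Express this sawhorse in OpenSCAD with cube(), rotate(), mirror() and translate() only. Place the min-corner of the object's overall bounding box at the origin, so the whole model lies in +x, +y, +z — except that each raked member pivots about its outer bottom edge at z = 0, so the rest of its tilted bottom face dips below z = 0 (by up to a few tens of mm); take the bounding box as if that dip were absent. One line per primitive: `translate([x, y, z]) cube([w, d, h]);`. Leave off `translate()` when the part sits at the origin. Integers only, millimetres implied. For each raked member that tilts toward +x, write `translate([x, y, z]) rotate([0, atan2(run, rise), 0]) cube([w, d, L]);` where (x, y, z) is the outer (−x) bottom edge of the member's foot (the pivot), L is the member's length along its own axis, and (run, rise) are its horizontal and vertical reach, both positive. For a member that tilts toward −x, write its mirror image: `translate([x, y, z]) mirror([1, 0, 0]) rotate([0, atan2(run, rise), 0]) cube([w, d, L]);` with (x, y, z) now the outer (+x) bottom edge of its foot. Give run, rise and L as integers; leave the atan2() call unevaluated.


translate([117, 0, 520]) cube([90, 827, 63]);
translate([0, 77, 0]) rotate([0, atan2(117, 520), 0]) cube([36, 43, 533]);
translate([324, 77, 0]) mirror([1, 0, 0]) rotate([0, atan2(117, 520), 0]) cube([36, 43, 533]);
translate([0, 707, 0]) rotate([0, atan2(117, 520), 0]) cube([36, 43, 533]);
translate([324, 707, 0]) mirror([1, 0, 0]) rotate([0, atan2(117, 520), 0]) cube([36, 43, 533]);


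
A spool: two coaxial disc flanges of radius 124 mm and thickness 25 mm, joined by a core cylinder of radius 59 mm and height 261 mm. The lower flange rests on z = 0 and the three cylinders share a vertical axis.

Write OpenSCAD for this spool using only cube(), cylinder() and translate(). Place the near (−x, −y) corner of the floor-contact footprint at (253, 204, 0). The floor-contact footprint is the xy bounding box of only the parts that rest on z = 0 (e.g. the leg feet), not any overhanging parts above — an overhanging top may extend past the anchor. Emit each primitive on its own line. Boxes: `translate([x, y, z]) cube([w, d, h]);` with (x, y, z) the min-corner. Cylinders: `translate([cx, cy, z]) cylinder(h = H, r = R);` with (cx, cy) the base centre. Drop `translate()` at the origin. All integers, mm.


translate([377, 328, 0]) cylinder(h = 25, r = 124);
translate([377, 328, 25]) cylinder(h = 261, r = 59);
translate([377, 328, 286]) cylinder(h = 25, r = 124);


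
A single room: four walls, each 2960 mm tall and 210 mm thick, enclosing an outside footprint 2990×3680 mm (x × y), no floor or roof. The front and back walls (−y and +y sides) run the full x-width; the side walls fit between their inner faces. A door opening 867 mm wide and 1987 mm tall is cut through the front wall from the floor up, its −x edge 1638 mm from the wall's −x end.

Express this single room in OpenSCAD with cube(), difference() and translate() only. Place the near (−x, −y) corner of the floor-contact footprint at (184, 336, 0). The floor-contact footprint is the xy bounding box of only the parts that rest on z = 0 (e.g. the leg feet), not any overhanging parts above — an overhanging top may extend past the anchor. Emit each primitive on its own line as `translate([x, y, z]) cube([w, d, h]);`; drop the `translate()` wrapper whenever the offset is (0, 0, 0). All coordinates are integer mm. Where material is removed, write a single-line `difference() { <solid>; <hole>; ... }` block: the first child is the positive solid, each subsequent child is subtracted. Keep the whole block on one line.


difference() { translate([184, 336, 0]) cube([2990, 210, 2960]); translate([1822, 336, 0]) cube([867, 210, 1987]); }
translate([184, 3806, 0]) cube([2990, 210, 2960]);
translate([184, 546, 0]) cube([210, 3260, 2960]);
translate([2964, 546, 0]) cube([210, 3260, 2960]);


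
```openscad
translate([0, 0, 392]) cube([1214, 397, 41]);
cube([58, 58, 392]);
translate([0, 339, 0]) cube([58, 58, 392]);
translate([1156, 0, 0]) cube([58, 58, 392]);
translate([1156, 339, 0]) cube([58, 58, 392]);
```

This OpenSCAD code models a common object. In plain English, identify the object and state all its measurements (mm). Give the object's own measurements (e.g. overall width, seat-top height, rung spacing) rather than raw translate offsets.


A bench: a 1214×397 mm seat slab, 41 mm thick, top at z = 433 mm, on four 58×58 mm square legs flush with the seat corners and standing on z = 0.


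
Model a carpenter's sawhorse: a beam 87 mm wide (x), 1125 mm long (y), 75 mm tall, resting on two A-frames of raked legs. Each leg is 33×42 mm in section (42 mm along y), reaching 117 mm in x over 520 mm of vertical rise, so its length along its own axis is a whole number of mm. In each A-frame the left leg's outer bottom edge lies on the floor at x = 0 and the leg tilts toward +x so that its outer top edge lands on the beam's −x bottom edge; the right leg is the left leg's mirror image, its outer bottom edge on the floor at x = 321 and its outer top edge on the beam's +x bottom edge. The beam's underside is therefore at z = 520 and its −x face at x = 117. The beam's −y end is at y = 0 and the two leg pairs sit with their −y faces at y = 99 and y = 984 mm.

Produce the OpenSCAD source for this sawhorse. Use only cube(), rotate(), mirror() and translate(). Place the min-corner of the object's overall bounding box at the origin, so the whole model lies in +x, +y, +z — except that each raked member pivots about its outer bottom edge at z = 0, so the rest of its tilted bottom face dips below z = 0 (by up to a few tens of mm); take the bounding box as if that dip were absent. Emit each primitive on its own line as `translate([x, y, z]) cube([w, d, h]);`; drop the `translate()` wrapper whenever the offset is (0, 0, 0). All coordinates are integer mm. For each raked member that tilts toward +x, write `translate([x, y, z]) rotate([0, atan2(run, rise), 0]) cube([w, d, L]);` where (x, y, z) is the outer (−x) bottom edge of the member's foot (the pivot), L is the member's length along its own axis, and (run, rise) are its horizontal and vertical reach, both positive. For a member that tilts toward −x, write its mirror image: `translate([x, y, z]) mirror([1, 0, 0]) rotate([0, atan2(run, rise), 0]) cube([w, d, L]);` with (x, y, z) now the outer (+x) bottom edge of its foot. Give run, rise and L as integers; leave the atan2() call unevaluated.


translate([117, 0, 520]) cube([87, 1125, 75]);
translate([0, 99, 0]) rotate([0, atan2(117, 520), 0]) cube([33, 42, 533]);
translate([321, 99, 0]) mirror([1, 0, 0]) rotate([0, atan2(117, 520), 0]) cube([33, 42, 533]);
translate([0, 984, 0]) rotate([0, atan2(117, 520), 0]) cube([33, 42, 533]);
translate([321, 984, 0]) mirror([1, 0, 0]) rotate([0, atan2(117, 520), 0]) cube([33, 42, 533]);


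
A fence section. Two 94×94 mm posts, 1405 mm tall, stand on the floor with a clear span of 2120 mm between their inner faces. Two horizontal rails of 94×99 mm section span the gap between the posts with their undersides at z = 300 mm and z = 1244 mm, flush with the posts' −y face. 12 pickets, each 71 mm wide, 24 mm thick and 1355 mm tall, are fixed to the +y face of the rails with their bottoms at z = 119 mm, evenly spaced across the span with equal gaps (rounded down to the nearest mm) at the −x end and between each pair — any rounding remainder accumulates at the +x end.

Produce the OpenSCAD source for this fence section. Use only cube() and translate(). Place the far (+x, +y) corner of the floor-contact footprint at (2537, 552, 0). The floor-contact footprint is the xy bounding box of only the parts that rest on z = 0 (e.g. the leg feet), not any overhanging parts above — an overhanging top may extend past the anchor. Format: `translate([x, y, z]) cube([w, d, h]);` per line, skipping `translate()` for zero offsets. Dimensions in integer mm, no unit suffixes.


translate([229, 458, 0]) cube([94, 94, 1405]);
translate([2443, 458, 0]) cube([94, 94, 1405]);
translate([323, 458, 300]) cube([2120, 94, 99]);
translate([323, 458, 1244]) cube([2120, 94, 99]);
translate([420, 552, 119]) cube([71, 24, 1355]);
translate([588, 552, 119]) cube([71, 24, 1355]);
translate([756, 552, 119]) cube([71, 24, 1355]);
translate([924, 552, 119]) cube([71, 24, 1355]);
translate([1092, 552, 119]) cube([71, 24, 1355]);
translate([1260, 552, 119]) cube([71, 24, 1355]);
translate([1428, 552, 119]) cube([71, 24, 1355]);
translate([1596, 552, 119]) cube([71, 24, 1355]);
translate([1764, 552, 119]) cube([71, 24, 1355]);
translate([1932, 552, 119]) cube([71, 24, 1355]);
translate([2100, 552, 119]) cube([71, 24, 1355]);
translate([2268, 552, 119]) cube([71, 24, 1355]);
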